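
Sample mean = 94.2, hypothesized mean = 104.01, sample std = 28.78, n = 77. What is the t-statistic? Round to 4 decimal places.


t = (xbar - mu0) / (s/sqrt(n))
xbar - mu0 = 94.2 - 104.01 = -9.81
sqrt(77) ≈ 8.77496439
s/sqrt(n) = 28.78 / 8.77496439 ≈ 3.27978539
t = -9.81 / 3.27978539 ≈ -2.991049

-2.9910


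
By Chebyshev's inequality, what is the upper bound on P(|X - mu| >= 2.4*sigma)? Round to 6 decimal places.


P <= 1/k^2
k^2 = 2.4^2 = 5.76
1/k^2 = 1 / 5.76 = 25/144 ≈ 0.17361111

0.173611


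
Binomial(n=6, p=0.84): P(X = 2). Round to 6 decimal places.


P = C(n,k) * p^k * (1-p)^(n-k)
C(6,2) = 15
p^k = 0.84^2 = 0.7056
(1-p)^(n-k) = 0.16^4 = 0.00065536
P = 15 * 0.7056 * 0.00065536 ≈ 0.006936

0.006936


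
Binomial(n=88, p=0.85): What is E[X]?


E[X] = n*p = 88 * 0.85 = 74.8

74.8


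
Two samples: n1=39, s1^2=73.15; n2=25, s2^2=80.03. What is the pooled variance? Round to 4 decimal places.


sp^2 = ((n1-1)*s1^2 + (n2-1)*s2^2)/(n1+n2-2)
(n1-1)*s1^2 = 38 * 73.15 = 2779.7
(n2-1)*s2^2 = 24 * 80.03 = 1920.72
numerator = 2779.7 + 1920.72 = 4700.42
n1+n2-2 = 62
sp^2 = 4700.42 / 62 = 235021/3100 ≈ 75.813226

75.8132


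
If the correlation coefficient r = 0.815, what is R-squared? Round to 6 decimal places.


R^2 = r^2 = (0.815)^2 = 0.664225

0.664225


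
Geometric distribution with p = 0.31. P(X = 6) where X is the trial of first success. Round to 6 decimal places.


P = (1-p)^(k-1) * p
(1-p)^(k-1) = 0.69^5 ≈ 0.1564031
P = 0.1564031 * 0.31 ≈ 0.04848497

0.048485


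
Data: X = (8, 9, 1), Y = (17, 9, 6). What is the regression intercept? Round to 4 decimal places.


a = ybar - b*xbar, where b = sum((xi-xbar)(yi-ybar)) / sum((xi-xbar)^2)
n = 3, xbar = 18/3 = 6, ybar = 32/3 ≈ 10.666667
Sxy = sum((xi-xbar)(yi-ybar)) = 31
Sxx = sum((xi-xbar)^2) = 38
b = Sxy / Sxx = 31/38 ≈ 0.815789
a = 10.666667 - 0.815789 * 6 = 329/57 ≈ 5.771930

5.7719


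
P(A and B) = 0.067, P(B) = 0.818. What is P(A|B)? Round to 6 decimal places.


P(A|B) = P(A and B) / P(B) = 0.067 / 0.818 = 67/818 ≈ 0.08190709

0.081907


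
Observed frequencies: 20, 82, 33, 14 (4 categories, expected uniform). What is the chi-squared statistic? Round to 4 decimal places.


chi2 = sum((O-E)^2/E), E = total/4
total = 149, E = 149/4 = 37.25
(20 - 37.25)^2 / 37.25 = 297.5625 / 37.25 = 4761/596 ≈ 7.988255
(82 - 37.25)^2 / 37.25 = 2002.5625 / 37.25 = 32041/596 ≈ 53.760067
(33 - 37.25)^2 / 37.25 = 18.0625 / 37.25 = 289/596 ≈ 0.484899
(14 - 37.25)^2 / 37.25 = 540.5625 / 37.25 = 8649/596 ≈ 14.511745
chi2 = 11435/149 ≈ 76.744966

76.7450


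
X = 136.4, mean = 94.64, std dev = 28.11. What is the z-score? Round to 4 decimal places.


z = (X - mu) / sigma
X - mu = 136.4 - 94.64 = 41.76
z = 41.76 / 28.11 = 1392/937 ≈ 1.485592

1.4856


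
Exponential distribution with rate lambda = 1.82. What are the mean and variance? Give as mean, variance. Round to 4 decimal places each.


mean = 1/lam, var = 1/lam^2
mean = 1 / 1.82 = 50/91 ≈ 0.549451
lam^2 = 1.82^2 = 3.3124
var = 1 / 3.3124 = 2500/8281 ≈ 0.301896

0.5495, 0.3019


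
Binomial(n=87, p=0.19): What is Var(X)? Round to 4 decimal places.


Var = n*p*(1-p) = 87 * 0.19 * 0.81 = 13.3893

13.3893


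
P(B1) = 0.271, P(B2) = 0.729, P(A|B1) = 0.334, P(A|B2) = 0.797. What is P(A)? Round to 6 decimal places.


P(A) = P(A|B1)*P(B1) + P(A|B2)*P(B2)
P(A|B1)*P(B1) = 0.334 * 0.271 = 0.090514
P(A|B2)*P(B2) = 0.797 * 0.729 = 0.581013
P(A) = 0.090514 + 0.581013 = 0.671527

0.671527


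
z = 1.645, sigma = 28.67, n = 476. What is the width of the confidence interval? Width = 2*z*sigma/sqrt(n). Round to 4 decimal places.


width = 2*z*sigma/sqrt(n)
2*z*sigma = 2 * 1.645 * 28.67 = 94.3243
sqrt(476) ≈ 21.817424
width = 94.3243 / 21.817424 ≈ 4.323347

4.3233


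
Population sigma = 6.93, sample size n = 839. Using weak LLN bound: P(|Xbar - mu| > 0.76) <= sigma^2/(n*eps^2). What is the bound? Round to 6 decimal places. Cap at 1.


bound = min(1, sigma^2/(n*eps^2))
sigma^2 = 6.93^2 = 48.0249
n*eps^2 = 839 * 0.76^2 = 839 * 0.5776 = 484.6064
sigma^2/(n*eps^2) = 48.0249 / 484.6064 ≈ 0.09910084

0.099101


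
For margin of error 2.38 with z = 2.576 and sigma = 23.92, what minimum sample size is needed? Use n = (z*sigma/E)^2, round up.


z*sigma/E = 2.576 * 23.92 / 2.38 = 55016/2125 ≈ 25.889882
(z*sigma/E)^2 ≈ 670.286008
round up: n = 671

671


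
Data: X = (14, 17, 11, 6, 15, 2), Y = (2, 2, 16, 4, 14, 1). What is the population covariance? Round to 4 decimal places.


Cov = (1/n)*sum((xi-xbar)(yi-ybar))
n = 6, xbar = 65/6 ≈ 10.833333, ybar = 39/6 = 6.5
sum((xi-xbar)(yi-ybar)) = 51.5
Cov = 51.5 / 6 = 103/12 ≈ 8.583333

8.5833


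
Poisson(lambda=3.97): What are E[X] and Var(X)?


E[X] = Var(X) = lambda = 3.97

3.97, 3.97


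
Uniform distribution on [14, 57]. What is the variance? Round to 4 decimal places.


Var = (b-a)^2 / 12
(b-a)^2 = (57 - 14)^2 = 1849
Var = 1849/12 ≈ 154.083333

154.0833


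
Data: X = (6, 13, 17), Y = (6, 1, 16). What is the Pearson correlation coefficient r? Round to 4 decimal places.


r = sum((xi-xbar)(yi-ybar)) / sqrt(sum((xi-xbar)^2) * sum((yi-ybar)^2))
n = 3, xbar = 36/3 = 12, ybar = 23/3 ≈ 7.666667
Sxy = sum((xi-xbar)(yi-ybar)) = 45
Sxx = sum((xi-xbar)^2) = 62
Syy = sum((yi-ybar)^2) = 350/3 ≈ 116.666667
sqrt(Sxx*Syy) ≈ 85.049005
r = Sxy / sqrt(Sxx*Syy) = 45 / 85.049005 ≈ 0.529107

0.5291


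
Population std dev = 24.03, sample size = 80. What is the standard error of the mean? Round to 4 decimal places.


SE = sigma / sqrt(n)
sqrt(80) ≈ 8.944272
SE = 24.03 / 8.944272 ≈ 2.686636

2.6866


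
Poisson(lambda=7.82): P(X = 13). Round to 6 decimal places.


P = e^(-lam) * lam^k / k!
e^(-7.82) ≈ 0.0004016217
lam^k = 7.82^13 ≈ 408966551815.926662
k! = 13! = 6227020800
P = 0.0004016217 * 408966551815.926662 / 6227020800 ≈ 0.026377

0.026377


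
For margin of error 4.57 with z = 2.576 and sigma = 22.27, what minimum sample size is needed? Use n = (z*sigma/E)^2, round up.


z*sigma/E = 2.576 * 22.27 / 4.57 ≈ 12.553068
(z*sigma/E)^2 ≈ 157.579512
round up: n = 158

158


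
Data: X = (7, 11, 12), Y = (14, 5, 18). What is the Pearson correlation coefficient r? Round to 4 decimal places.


r = sum((xi-xbar)(yi-ybar)) / sqrt(sum((xi-xbar)^2) * sum((yi-ybar)^2))
n = 3, xbar = 30/3 = 10, ybar = 37/3 ≈ 12.333333
Sxy = sum((xi-xbar)(yi-ybar)) = -1
Sxx = sum((xi-xbar)^2) = 14
Syy = sum((yi-ybar)^2) = 266/3 ≈ 88.666667
sqrt(Sxx*Syy) ≈ 35.232561
r = Sxy / sqrt(Sxx*Syy) = -1 / 35.232561 ≈ -0.028383

-0.0284


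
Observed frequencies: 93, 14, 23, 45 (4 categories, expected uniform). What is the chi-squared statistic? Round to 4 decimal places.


chi2 = sum((O-E)^2/E), E = total/4
total = 175, E = 175/4 = 43.75
(93 - 43.75)^2 / 43.75 = 2425.5625 / 43.75 = 38809/700 ≈ 55.441429
(14 - 43.75)^2 / 43.75 = 885.0625 / 43.75 = 20.23
(23 - 43.75)^2 / 43.75 = 430.5625 / 43.75 = 6889/700 ≈ 9.841429
(45 - 43.75)^2 / 43.75 = 1.5625 / 43.75 = 1/28 ≈ 0.035714
chi2 = 14971/175 ≈ 85.548571

85.5486


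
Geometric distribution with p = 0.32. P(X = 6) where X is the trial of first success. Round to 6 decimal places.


P = (1-p)^(k-1) * p
(1-p)^(k-1) = 0.68^5 ≈ 0.1453934
P = 0.1453934 * 0.32 ≈ 0.04652587

0.046526


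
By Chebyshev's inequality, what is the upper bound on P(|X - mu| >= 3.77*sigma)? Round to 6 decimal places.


P <= 1/k^2
k^2 = 3.77^2 = 14.2129
1/k^2 = 1 / 14.2129 ≈ 0.07035862

0.070359


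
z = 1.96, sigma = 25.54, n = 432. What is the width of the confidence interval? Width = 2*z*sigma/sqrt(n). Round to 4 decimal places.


width = 2*z*sigma/sqrt(n)
2*z*sigma = 2 * 1.96 * 25.54 = 100.1168
sqrt(432) ≈ 20.784610
width = 100.1168 / 20.784610 ≈ 4.816872

4.8169


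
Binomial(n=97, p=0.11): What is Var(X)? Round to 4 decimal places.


Var = n*p*(1-p) = 97 * 0.11 * 0.89 = 9.4963

9.4963


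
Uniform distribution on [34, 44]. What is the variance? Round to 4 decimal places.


Var = (b-a)^2 / 12
(b-a)^2 = (44 - 34)^2 = 100
Var = 100/12 ≈ 8.333333

8.3333


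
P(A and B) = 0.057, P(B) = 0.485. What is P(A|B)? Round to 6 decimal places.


P(A|B) = P(A and B) / P(B) = 0.057 / 0.485 = 57/485 ≈ 0.11752577

0.117526


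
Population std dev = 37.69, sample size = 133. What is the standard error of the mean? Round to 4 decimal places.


SE = sigma / sqrt(n)
sqrt(133) ≈ 11.532563
SE = 37.69 / 11.532563 ≈ 3.268137

3.2681


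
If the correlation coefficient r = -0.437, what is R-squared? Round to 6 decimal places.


R^2 = r^2 = (-0.437)^2 = 0.190969

0.190969


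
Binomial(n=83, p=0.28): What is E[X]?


E[X] = n*p = 83 * 0.28 = 23.24

23.24


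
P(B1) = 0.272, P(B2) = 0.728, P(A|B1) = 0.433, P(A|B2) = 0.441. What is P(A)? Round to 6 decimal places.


P(A) = P(A|B1)*P(B1) + P(A|B2)*P(B2)
P(A|B1)*P(B1) = 0.433 * 0.272 = 0.117776
P(A|B2)*P(B2) = 0.441 * 0.728 = 0.321048
P(A) = 0.117776 + 0.321048 = 0.438824

0.438824


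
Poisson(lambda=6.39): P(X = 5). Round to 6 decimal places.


P = e^(-lam) * lam^k / k!
e^(-6.39) ≈ 0.001678256
lam^k = 6.39^5 ≈ 10653.793895
k! = 5! = 120
P = 0.001678256 * 10653.793895 / 120 ≈ 0.148998

0.148998


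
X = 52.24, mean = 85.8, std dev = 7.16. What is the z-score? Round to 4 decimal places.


z = (X - mu) / sigma
X - mu = 52.24 - 85.8 = -33.56
z = -33.56 / 7.16 = -839/179 ≈ -4.687151

-4.6872


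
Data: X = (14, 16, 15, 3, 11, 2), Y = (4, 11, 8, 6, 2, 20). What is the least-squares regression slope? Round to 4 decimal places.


b = sum((xi-xbar)(yi-ybar)) / sum((xi-xbar)^2)
n = 6, xbar = 61/6 ≈ 10.166667, ybar = 51/6 = 8.5
Sxy = sum((xi-xbar)(yi-ybar)) = -86.5
Sxx = sum((xi-xbar)^2) = 1145/6 ≈ 190.833333
b = Sxy / Sxx = -519/1145 ≈ -0.453275

-0.4533


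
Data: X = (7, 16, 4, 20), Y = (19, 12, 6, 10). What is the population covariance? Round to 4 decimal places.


Cov = (1/n)*sum((xi-xbar)(yi-ybar))
n = 4, xbar = 47/4 = 11.75, ybar = 47/4 = 11.75
sum((xi-xbar)(yi-ybar)) = -3.25
Cov = -3.25 / 4 = -0.8125

-0.8125


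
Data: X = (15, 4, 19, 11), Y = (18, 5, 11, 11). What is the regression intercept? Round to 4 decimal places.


a = ybar - b*xbar, where b = sum((xi-xbar)(yi-ybar)) / sum((xi-xbar)^2)
n = 4, xbar = 49/4 = 12.25, ybar = 45/4 = 11.25
Sxy = sum((xi-xbar)(yi-ybar)) = 68.75
Sxx = sum((xi-xbar)^2) = 122.75
b = Sxy / Sxx = 275/491 ≈ 0.560081
a = 11.25 - 0.560081 * 12.25 = 2155/491 ≈ 4.389002

4.3890


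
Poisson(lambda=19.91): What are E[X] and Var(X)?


E[X] = Var(X) = lambda = 19.91

19.91, 19.91


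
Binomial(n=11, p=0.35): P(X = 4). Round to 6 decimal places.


P = C(n,k) * p^k * (1-p)^(n-k)
C(11,4) = 330
p^k = 0.35^4 = 0.01500625
(1-p)^(n-k) = 0.65^7 ≈ 0.04902228
P = 330 * 0.01500625 * 0.04902228 ≈ 0.242761

0.242761


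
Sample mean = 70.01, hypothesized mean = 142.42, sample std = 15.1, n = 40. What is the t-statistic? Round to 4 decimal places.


t = (xbar - mu0) / (s/sqrt(n))
xbar - mu0 = 70.01 - 142.42 = -72.41
sqrt(40) ≈ 6.32455532
s/sqrt(n) = 15.1 / 6.32455532 ≈ 2.38751963
t = -72.41 / 2.38751963 ≈ -30.328546

-30.3285


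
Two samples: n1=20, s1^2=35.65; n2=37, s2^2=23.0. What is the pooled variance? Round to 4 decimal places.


sp^2 = ((n1-1)*s1^2 + (n2-1)*s2^2)/(n1+n2-2)
(n1-1)*s1^2 = 19 * 35.65 = 677.35
(n2-1)*s2^2 = 36 * 23.0 = 828
numerator = 677.35 + 828 = 1505.35
n1+n2-2 = 55
sp^2 = 1505.35 / 55 = 27.37

27.3700


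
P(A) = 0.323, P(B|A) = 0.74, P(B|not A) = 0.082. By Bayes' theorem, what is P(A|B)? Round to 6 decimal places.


P(A|B) = P(B|A)*P(A) / P(B), P(B) = P(B|A)*P(A) + P(B|not A)*P(not A)
P(B|A)*P(A) = 0.74 * 0.323 = 0.23902
P(B|not A)*P(not A) = 0.082 * 0.677 = 0.055514
P(B) = 0.23902 + 0.055514 = 0.294534
P(A|B) = 0.23902 / 0.294534 ≈ 0.81151921

0.811519


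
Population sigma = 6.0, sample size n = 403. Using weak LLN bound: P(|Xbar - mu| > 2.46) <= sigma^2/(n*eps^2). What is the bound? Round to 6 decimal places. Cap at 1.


bound = min(1, sigma^2/(n*eps^2))
sigma^2 = 6.0^2 = 36
n*eps^2 = 403 * 2.46^2 = 403 * 6.0516 = 2438.7948
sigma^2/(n*eps^2) = 36 / 2438.7948 ≈ 0.01476139

0.014761


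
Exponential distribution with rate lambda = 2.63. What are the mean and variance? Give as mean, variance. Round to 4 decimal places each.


mean = 1/lam, var = 1/lam^2
mean = 1 / 2.63 = 100/263 ≈ 0.380228
lam^2 = 2.63^2 = 6.9169
var = 1 / 6.9169 ≈ 0.144573

0.3802, 0.1446


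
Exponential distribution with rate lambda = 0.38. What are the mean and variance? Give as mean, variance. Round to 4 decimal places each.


mean = 1/lam, var = 1/lam^2
mean = 1 / 0.38 = 50/19 ≈ 2.631579
lam^2 = 0.38^2 = 0.1444
var = 1 / 0.1444 = 2500/361 ≈ 6.925208

2.6316, 6.9252


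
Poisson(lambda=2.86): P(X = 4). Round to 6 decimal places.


P = e^(-lam) * lam^k / k!
e^(-2.86) ≈ 0.05726876
lam^k = 2.86^4 ≈ 66.905856
k! = 4! = 24
P = 0.05726876 * 66.905856 / 24 ≈ 0.159651

0.159651


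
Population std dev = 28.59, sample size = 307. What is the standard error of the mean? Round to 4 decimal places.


SE = sigma / sqrt(n)
sqrt(307) ≈ 17.521415
SE = 28.59 / 17.521415 ≈ 1.631717

1.6317


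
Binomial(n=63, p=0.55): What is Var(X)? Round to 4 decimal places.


Var = n*p*(1-p) = 63 * 0.55 * 0.45 = 15.5925

15.5925


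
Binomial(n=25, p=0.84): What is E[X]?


E[X] = n*p = 25 * 0.84 = 21

21


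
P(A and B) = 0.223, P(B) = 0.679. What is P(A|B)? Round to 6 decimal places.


P(A|B) = P(A and B) / P(B) = 0.223 / 0.679 = 223/679 ≈ 0.32842415

0.328424


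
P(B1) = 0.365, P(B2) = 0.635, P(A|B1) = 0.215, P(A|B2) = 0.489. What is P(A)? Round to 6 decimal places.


P(A) = P(A|B1)*P(B1) + P(A|B2)*P(B2)
P(A|B1)*P(B1) = 0.215 * 0.365 = 0.078475
P(A|B2)*P(B2) = 0.489 * 0.635 = 0.310515
P(A) = 0.078475 + 0.310515 = 0.38899

0.388990


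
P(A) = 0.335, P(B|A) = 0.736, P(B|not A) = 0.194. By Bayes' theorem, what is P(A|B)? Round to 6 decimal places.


P(A|B) = P(B|A)*P(A) / P(B), P(B) = P(B|A)*P(A) + P(B|not A)*P(not A)
P(B|A)*P(A) = 0.736 * 0.335 = 0.24656
P(B|not A)*P(not A) = 0.194 * 0.665 = 0.12901
P(B) = 0.24656 + 0.12901 = 0.37557
P(A|B) = 0.24656 / 0.37557 ≈ 0.65649546

0.656495


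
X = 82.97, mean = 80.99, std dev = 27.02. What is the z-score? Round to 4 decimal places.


z = (X - mu) / sigma
X - mu = 82.97 - 80.99 = 1.98
z = 1.98 / 27.02 = 99/1351 ≈ 0.073279

0.0733


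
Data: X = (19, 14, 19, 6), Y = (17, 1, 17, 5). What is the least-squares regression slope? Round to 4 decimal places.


b = sum((xi-xbar)(yi-ybar)) / sum((xi-xbar)^2)
n = 4, xbar = 58/4 = 14.5, ybar = 40/4 = 10
Sxy = sum((xi-xbar)(yi-ybar)) = 110
Sxx = sum((xi-xbar)^2) = 113
b = Sxy / Sxx = 110/113 ≈ 0.973451

0.9735


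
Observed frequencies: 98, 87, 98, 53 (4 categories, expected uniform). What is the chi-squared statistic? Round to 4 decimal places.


chi2 = sum((O-E)^2/E), E = total/4
total = 336, E = 336/4 = 84
(98 - 84)^2 / 84 = 196 / 84 = 7/3 ≈ 2.333333
(87 - 84)^2 / 84 = 9 / 84 = 3/28 ≈ 0.107143
(98 - 84)^2 / 84 = 196 / 84 = 7/3 ≈ 2.333333
(53 - 84)^2 / 84 = 961 / 84 = 961/84 ≈ 11.440476
chi2 = 227/14 ≈ 16.214286

16.2143


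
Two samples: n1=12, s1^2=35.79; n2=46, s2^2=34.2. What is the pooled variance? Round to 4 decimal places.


sp^2 = ((n1-1)*s1^2 + (n2-1)*s2^2)/(n1+n2-2)
(n1-1)*s1^2 = 11 * 35.79 = 393.69
(n2-1)*s2^2 = 45 * 34.2 = 1539
numerator = 393.69 + 1539 = 1932.69
n1+n2-2 = 56
sp^2 = 1932.69 / 56 = 193269/5600 ≈ 34.512321

34.5123


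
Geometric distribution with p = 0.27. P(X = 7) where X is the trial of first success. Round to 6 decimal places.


P = (1-p)^(k-1) * p
(1-p)^(k-1) = 0.73^6 ≈ 0.1513342
P = 0.1513342 * 0.27 ≈ 0.04086024

0.040860


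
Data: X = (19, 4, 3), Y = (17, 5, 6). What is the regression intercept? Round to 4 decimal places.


a = ybar - b*xbar, where b = sum((xi-xbar)(yi-ybar)) / sum((xi-xbar)^2)
n = 3, xbar = 26/3 ≈ 8.666667, ybar = 28/3 ≈ 9.333333
Sxy = sum((xi-xbar)(yi-ybar)) = 355/3 ≈ 118.333333
Sxx = sum((xi-xbar)^2) = 482/3 ≈ 160.666667
b = Sxy / Sxx = 355/482 ≈ 0.736515
a = 9.333333 - 0.736515 * 8.666667 = 711/241 ≈ 2.950207

2.9502


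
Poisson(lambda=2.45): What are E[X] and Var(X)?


E[X] = Var(X) = lambda = 2.45

2.45, 2.45


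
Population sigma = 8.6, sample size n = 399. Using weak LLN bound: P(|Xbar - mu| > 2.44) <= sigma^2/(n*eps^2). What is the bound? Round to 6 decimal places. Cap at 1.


bound = min(1, sigma^2/(n*eps^2))
sigma^2 = 8.6^2 = 73.96
n*eps^2 = 399 * 2.44^2 = 399 * 5.9536 = 2375.4864
sigma^2/(n*eps^2) = 73.96 / 2375.4864 ≈ 0.03113468

0.031135


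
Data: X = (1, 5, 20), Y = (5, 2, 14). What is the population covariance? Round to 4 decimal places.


Cov = (1/n)*sum((xi-xbar)(yi-ybar))
n = 3, xbar = 26/3 ≈ 8.666667, ybar = 21/3 = 7
sum((xi-xbar)(yi-ybar)) = 113
Cov = 113 / 3 = 113/3 ≈ 37.666667

37.6667


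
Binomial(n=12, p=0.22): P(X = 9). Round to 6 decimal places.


P = C(n,k) * p^k * (1-p)^(n-k)
C(12,9) = 220
p^k = 0.22^9 ≈ 0.000001207269
(1-p)^(n-k) = 0.78^3 = 0.474552
P = 220 * 0.000001207269 * 0.474552 ≈ 0.000126

0.000126


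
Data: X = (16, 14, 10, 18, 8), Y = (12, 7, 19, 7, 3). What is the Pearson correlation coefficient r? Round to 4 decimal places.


r = sum((xi-xbar)(yi-ybar)) / sqrt(sum((xi-xbar)^2) * sum((yi-ybar)^2))
n = 5, xbar = 66/5 = 13.2, ybar = 48/5 = 9.6
Sxy = sum((xi-xbar)(yi-ybar)) = -3.6
Sxx = sum((xi-xbar)^2) = 68.8
Syy = sum((yi-ybar)^2) = 151.2
sqrt(Sxx*Syy) ≈ 101.992941
r = Sxy / sqrt(Sxx*Syy) = -3.6 / 101.992941 ≈ -0.035297

-0.0353


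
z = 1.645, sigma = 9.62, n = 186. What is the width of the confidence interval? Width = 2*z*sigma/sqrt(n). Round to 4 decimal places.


width = 2*z*sigma/sqrt(n)
2*z*sigma = 2 * 1.645 * 9.62 = 31.6498
sqrt(186) ≈ 13.638182
width = 31.6498 / 13.638182 ≈ 2.320676

2.3207


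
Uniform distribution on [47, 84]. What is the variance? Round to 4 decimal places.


Var = (b-a)^2 / 12
(b-a)^2 = (84 - 47)^2 = 1369
Var = 1369/12 ≈ 114.083333

114.0833


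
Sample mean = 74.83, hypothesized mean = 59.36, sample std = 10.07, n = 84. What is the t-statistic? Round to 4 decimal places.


t = (xbar - mu0) / (s/sqrt(n))
xbar - mu0 = 74.83 - 59.36 = 15.47
sqrt(84) ≈ 9.16515139
s/sqrt(n) = 10.07 / 9.16515139 ≈ 1.09872708
t = 15.47 / 1.09872708 ≈ 14.079930

14.0799


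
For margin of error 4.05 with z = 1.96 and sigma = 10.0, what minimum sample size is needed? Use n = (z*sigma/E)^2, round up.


z*sigma/E = 1.96 * 10.0 / 4.05 = 392/81 ≈ 4.839506
(z*sigma/E)^2 = 153664/6561 ≈ 23.420820
round up: n = 24

24


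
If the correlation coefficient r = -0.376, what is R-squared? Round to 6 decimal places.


R^2 = r^2 = (-0.376)^2 = 0.141376

0.141376


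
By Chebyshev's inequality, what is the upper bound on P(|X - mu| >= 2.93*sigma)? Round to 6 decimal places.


P <= 1/k^2
k^2 = 2.93^2 = 8.5849
1/k^2 = 1 / 8.5849 ≈ 0.11648359

0.116484


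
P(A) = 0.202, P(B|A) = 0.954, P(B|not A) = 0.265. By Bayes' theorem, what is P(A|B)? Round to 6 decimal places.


P(A|B) = P(B|A)*P(A) / P(B), P(B) = P(B|A)*P(A) + P(B|not A)*P(not A)
P(B|A)*P(A) = 0.954 * 0.202 = 0.192708
P(B|not A)*P(not A) = 0.265 * 0.798 = 0.21147
P(B) = 0.192708 + 0.21147 = 0.404178
P(A|B) = 0.192708 / 0.404178 = 606/1271 ≈ 0.47678993

0.476790


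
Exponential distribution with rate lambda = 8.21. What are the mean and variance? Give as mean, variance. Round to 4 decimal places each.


mean = 1/lam, var = 1/lam^2
mean = 1 / 8.21 = 100/821 ≈ 0.121803
lam^2 = 8.21^2 = 67.4041
var = 1 / 67.4041 ≈ 0.014836

0.1218, 0.0148


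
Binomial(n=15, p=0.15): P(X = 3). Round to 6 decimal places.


P = C(n,k) * p^k * (1-p)^(n-k)
C(15,3) = 455
p^k = 0.15^3 = 0.003375
(1-p)^(n-k) = 0.85^12 ≈ 0.1422418
P = 455 * 0.003375 * 0.1422418 ≈ 0.218430

0.218430


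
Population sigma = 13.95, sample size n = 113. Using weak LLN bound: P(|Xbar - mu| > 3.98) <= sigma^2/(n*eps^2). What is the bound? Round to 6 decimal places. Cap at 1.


bound = min(1, sigma^2/(n*eps^2))
sigma^2 = 13.95^2 = 194.6025
n*eps^2 = 113 * 3.98^2 = 113 * 15.8404 = 1789.9652
sigma^2/(n*eps^2) = 194.6025 / 1789.9652 ≈ 0.10871859

0.108719


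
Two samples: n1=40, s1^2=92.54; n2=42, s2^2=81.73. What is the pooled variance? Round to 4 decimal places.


sp^2 = ((n1-1)*s1^2 + (n2-1)*s2^2)/(n1+n2-2)
(n1-1)*s1^2 = 39 * 92.54 = 3609.06
(n2-1)*s2^2 = 41 * 81.73 = 3350.93
numerator = 3609.06 + 3350.93 = 6959.99
n1+n2-2 = 80
sp^2 = 6959.99 / 80 = 86.999875

86.9999


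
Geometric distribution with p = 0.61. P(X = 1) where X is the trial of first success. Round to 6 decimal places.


P = (1-p)^(k-1) * p
(1-p)^(k-1) = 0.39^0 = 1
P = 1 * 0.61 = 0.61

0.610000


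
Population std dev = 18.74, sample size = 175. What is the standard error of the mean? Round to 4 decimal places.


SE = sigma / sqrt(n)
sqrt(175) ≈ 13.228757
SE = 18.74 / 13.228757 ≈ 1.416611

1.4166


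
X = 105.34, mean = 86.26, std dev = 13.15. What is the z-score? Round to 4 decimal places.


z = (X - mu) / sigma
X - mu = 105.34 - 86.26 = 19.08
z = 19.08 / 13.15 = 1908/1315 ≈ 1.450951

1.4510


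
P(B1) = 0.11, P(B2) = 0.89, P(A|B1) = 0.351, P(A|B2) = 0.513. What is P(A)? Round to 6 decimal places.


P(A) = P(A|B1)*P(B1) + P(A|B2)*P(B2)
P(A|B1)*P(B1) = 0.351 * 0.11 = 0.03861
P(A|B2)*P(B2) = 0.513 * 0.89 = 0.45657
P(A) = 0.03861 + 0.45657 = 0.49518

0.495180


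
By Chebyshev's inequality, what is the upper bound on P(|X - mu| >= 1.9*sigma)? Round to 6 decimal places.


P <= 1/k^2
k^2 = 1.9^2 = 3.61
1/k^2 = 1 / 3.61 = 100/361 ≈ 0.27700831

0.277008


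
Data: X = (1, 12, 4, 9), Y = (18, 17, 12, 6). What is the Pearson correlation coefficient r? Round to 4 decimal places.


r = sum((xi-xbar)(yi-ybar)) / sqrt(sum((xi-xbar)^2) * sum((yi-ybar)^2))
n = 4, xbar = 26/4 = 6.5, ybar = 53/4 = 13.25
Sxy = sum((xi-xbar)(yi-ybar)) = -20.5
Sxx = sum((xi-xbar)^2) = 73
Syy = sum((yi-ybar)^2) = 90.75
sqrt(Sxx*Syy) ≈ 81.392567
r = Sxy / sqrt(Sxx*Syy) = -20.5 / 81.392567 ≈ -0.251866

-0.2519


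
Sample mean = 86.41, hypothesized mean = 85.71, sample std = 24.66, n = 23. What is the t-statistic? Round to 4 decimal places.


t = (xbar - mu0) / (s/sqrt(n))
xbar - mu0 = 86.41 - 85.71 = 0.7
sqrt(23) ≈ 4.79583152
s/sqrt(n) = 24.66 / 4.79583152 ≈ 5.14196545
t = 0.7 / 5.14196545 ≈ 0.136135

0.1361


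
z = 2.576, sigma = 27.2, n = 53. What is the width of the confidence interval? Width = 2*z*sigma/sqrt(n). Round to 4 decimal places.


width = 2*z*sigma/sqrt(n)
2*z*sigma = 2 * 2.576 * 27.2 = 140.1344
sqrt(53) ≈ 7.280110
width = 140.1344 / 7.280110 ≈ 19.248940

19.2489


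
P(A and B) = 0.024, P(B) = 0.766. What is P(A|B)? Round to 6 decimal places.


P(A|B) = P(A and B) / P(B) = 0.024 / 0.766 = 12/383 ≈ 0.03133159

0.031332


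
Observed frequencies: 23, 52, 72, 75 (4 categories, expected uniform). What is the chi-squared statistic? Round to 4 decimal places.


chi2 = sum((O-E)^2/E), E = total/4
total = 222, E = 222/4 = 55.5
(23 - 55.5)^2 / 55.5 = 1056.25 / 55.5 = 4225/222 ≈ 19.031532
(52 - 55.5)^2 / 55.5 = 12.25 / 55.5 = 49/222 ≈ 0.220721
(72 - 55.5)^2 / 55.5 = 272.25 / 55.5 = 363/74 ≈ 4.905405
(75 - 55.5)^2 / 55.5 = 380.25 / 55.5 = 507/74 ≈ 6.851351
chi2 = 3442/111 ≈ 31.009009

31.0090


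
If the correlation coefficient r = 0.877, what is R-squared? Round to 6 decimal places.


R^2 = r^2 = (0.877)^2 = 0.769129

0.769129


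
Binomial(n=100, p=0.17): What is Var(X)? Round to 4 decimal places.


Var = n*p*(1-p) = 100 * 0.17 * 0.83 = 14.11

14.1100


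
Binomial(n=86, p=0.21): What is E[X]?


E[X] = n*p = 86 * 0.21 = 18.06

18.06


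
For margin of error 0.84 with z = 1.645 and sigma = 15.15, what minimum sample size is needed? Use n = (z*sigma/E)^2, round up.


z*sigma/E = 1.645 * 15.15 / 0.84 = 29.66875
(z*sigma/E)^2 ≈ 880.234727
round up: n = 881

881


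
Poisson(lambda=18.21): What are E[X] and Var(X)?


E[X] = Var(X) = lambda = 18.21

18.21, 18.21


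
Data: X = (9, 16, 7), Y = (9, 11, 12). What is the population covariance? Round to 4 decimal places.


Cov = (1/n)*sum((xi-xbar)(yi-ybar))
n = 3, xbar = 32/3 ≈ 10.666667, ybar = 32/3 ≈ 10.666667
sum((xi-xbar)(yi-ybar)) = -1/3 ≈ -0.333333
Cov = -0.333333 / 3 = -1/9 ≈ -0.111111

-0.1111


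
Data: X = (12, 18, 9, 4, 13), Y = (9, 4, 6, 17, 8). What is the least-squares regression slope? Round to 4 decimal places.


b = sum((xi-xbar)(yi-ybar)) / sum((xi-xbar)^2)
n = 5, xbar = 56/5 = 11.2, ybar = 44/5 = 8.8
Sxy = sum((xi-xbar)(yi-ybar)) = -86.8
Sxx = sum((xi-xbar)^2) = 106.8
b = Sxy / Sxx = -217/267 ≈ -0.812734

-0.8127


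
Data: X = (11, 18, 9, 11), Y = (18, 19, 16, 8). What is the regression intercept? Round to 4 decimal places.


a = ybar - b*xbar, where b = sum((xi-xbar)(yi-ybar)) / sum((xi-xbar)^2)
n = 4, xbar = 49/4 = 12.25, ybar = 61/4 = 15.25
Sxy = sum((xi-xbar)(yi-ybar)) = 24.75
Sxx = sum((xi-xbar)^2) = 46.75
b = Sxy / Sxx = 9/17 ≈ 0.529412
a = 15.25 - 0.529412 * 12.25 = 149/17 ≈ 8.764706

8.7647


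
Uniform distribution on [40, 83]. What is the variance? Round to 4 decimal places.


Var = (b-a)^2 / 12
(b-a)^2 = (83 - 40)^2 = 1849
Var = 1849/12 ≈ 154.083333

154.0833


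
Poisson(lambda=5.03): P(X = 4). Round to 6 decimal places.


P = e^(-lam) * lam^k / k!
e^(-5.03) ≈ 0.006538811
lam^k = 5.03^4 ≈ 640.135541
k! = 4! = 24
P = 0.006538811 * 640.135541 / 24 ≈ 0.174405

0.174405


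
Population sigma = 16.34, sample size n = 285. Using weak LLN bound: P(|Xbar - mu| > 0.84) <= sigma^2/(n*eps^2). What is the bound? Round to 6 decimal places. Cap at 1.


bound = min(1, sigma^2/(n*eps^2))
sigma^2 = 16.34^2 = 266.9956
n*eps^2 = 285 * 0.84^2 = 285 * 0.7056 = 201.096
sigma^2/(n*eps^2) = 266.9956 / 201.096 ≈ 1.32770219
this exceeds 1, so the bound is capped at 1

1.000000


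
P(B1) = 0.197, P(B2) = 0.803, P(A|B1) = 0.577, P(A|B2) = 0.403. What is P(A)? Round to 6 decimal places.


P(A) = P(A|B1)*P(B1) + P(A|B2)*P(B2)
P(A|B1)*P(B1) = 0.577 * 0.197 = 0.113669
P(A|B2)*P(B2) = 0.403 * 0.803 = 0.323609
P(A) = 0.113669 + 0.323609 = 0.437278

0.437278


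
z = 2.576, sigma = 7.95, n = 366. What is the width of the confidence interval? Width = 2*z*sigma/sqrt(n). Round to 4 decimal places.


width = 2*z*sigma/sqrt(n)
2*z*sigma = 2 * 2.576 * 7.95 = 40.9584
sqrt(366) ≈ 19.131126
width = 40.9584 / 19.131126 ≈ 2.140930

2.1409


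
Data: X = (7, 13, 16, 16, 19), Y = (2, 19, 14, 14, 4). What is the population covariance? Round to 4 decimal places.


Cov = (1/n)*sum((xi-xbar)(yi-ybar))
n = 5, xbar = 71/5 = 14.2, ybar = 53/5 = 10.6
sum((xi-xbar)(yi-ybar)) = 32.4
Cov = 32.4 / 5 = 6.48

6.4800


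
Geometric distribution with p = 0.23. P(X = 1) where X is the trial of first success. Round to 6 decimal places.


P = (1-p)^(k-1) * p
(1-p)^(k-1) = 0.77^0 = 1
P = 1 * 0.23 = 0.23

0.230000


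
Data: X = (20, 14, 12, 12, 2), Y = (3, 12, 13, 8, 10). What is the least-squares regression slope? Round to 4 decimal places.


b = sum((xi-xbar)(yi-ybar)) / sum((xi-xbar)^2)
n = 5, xbar = 60/5 = 12, ybar = 46/5 = 9.2
Sxy = sum((xi-xbar)(yi-ybar)) = -52
Sxx = sum((xi-xbar)^2) = 168
b = Sxy / Sxx = -13/42 ≈ -0.309524

-0.3095


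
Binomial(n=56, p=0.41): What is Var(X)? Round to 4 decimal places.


Var = n*p*(1-p) = 56 * 0.41 * 0.59 = 13.5464

13.5464


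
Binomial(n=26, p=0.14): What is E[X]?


E[X] = n*p = 26 * 0.14 = 3.64

3.64


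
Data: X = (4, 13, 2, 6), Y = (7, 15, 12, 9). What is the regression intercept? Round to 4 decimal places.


a = ybar - b*xbar, where b = sum((xi-xbar)(yi-ybar)) / sum((xi-xbar)^2)
n = 4, xbar = 25/4 = 6.25, ybar = 43/4 = 10.75
Sxy = sum((xi-xbar)(yi-ybar)) = 32.25
Sxx = sum((xi-xbar)^2) = 68.75
b = Sxy / Sxx = 129/275 ≈ 0.469091
a = 10.75 - 0.469091 * 6.25 = 86/11 ≈ 7.818182

7.8182


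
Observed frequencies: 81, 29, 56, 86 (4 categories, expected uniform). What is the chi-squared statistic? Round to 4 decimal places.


chi2 = sum((O-E)^2/E), E = total/4
total = 252, E = 252/4 = 63
(81 - 63)^2 / 63 = 324 / 63 = 36/7 ≈ 5.142857
(29 - 63)^2 / 63 = 1156 / 63 = 1156/63 ≈ 18.349206
(56 - 63)^2 / 63 = 49 / 63 = 7/9 ≈ 0.777778
(86 - 63)^2 / 63 = 529 / 63 = 529/63 ≈ 8.396825
chi2 = 98/3 ≈ 32.666667

32.6667


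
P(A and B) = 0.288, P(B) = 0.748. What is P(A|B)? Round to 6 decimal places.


P(A|B) = P(A and B) / P(B) = 0.288 / 0.748 = 72/187 ≈ 0.38502674

0.385027


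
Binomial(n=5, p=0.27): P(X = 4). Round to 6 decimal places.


P = C(n,k) * p^k * (1-p)^(n-k)
C(5,4) = 5
p^k = 0.27^4 = 0.00531441
(1-p)^(n-k) = 0.73^1 = 0.73
P = 5 * 0.00531441 * 0.73 ≈ 0.019398

0.019398


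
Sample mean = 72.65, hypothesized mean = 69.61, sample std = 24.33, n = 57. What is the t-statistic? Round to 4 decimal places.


t = (xbar - mu0) / (s/sqrt(n))
xbar - mu0 = 72.65 - 69.61 = 3.04
sqrt(57) ≈ 7.54983444
s/sqrt(n) = 24.33 / 7.54983444 ≈ 3.22258722
t = 3.04 / 3.22258722 ≈ 0.943341

0.9433


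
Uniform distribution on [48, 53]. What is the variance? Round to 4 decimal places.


Var = (b-a)^2 / 12
(b-a)^2 = (53 - 48)^2 = 25
Var = 25/12 ≈ 2.083333

2.0833


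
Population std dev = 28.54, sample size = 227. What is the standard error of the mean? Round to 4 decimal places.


SE = sigma / sqrt(n)
sqrt(227) ≈ 15.066519
SE = 28.54 / 15.066519 ≈ 1.894266

1.8943


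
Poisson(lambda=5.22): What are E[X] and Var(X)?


E[X] = Var(X) = lambda = 5.22

5.22, 5.22


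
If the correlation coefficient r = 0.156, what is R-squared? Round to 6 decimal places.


R^2 = r^2 = (0.156)^2 = 0.024336

0.024336


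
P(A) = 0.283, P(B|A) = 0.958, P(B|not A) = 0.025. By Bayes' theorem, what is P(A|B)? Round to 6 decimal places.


P(A|B) = P(B|A)*P(A) / P(B), P(B) = P(B|A)*P(A) + P(B|not A)*P(not A)
P(B|A)*P(A) = 0.958 * 0.283 = 0.271114
P(B|not A)*P(not A) = 0.025 * 0.717 = 0.017925
P(B) = 0.271114 + 0.017925 = 0.289039
P(A|B) = 0.271114 / 0.289039 ≈ 0.93798415

0.937984


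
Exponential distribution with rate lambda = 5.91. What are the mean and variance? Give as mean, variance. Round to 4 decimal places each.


mean = 1/lam, var = 1/lam^2
mean = 1 / 5.91 = 100/591 ≈ 0.169205
lam^2 = 5.91^2 = 34.9281
var = 1 / 34.9281 ≈ 0.028630

0.1692, 0.0286


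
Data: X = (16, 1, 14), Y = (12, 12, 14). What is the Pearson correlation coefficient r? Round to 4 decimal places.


r = sum((xi-xbar)(yi-ybar)) / sqrt(sum((xi-xbar)^2) * sum((yi-ybar)^2))
n = 3, xbar = 31/3 ≈ 10.333333, ybar = 38/3 ≈ 12.666667
Sxy = sum((xi-xbar)(yi-ybar)) = 22/3 ≈ 7.333333
Sxx = sum((xi-xbar)^2) = 398/3 ≈ 132.666667
Syy = sum((yi-ybar)^2) = 8/3 ≈ 2.666667
sqrt(Sxx*Syy) ≈ 18.808981
r = Sxy / sqrt(Sxx*Syy) = 7.333333 / 18.808981 ≈ 0.389885

0.3899


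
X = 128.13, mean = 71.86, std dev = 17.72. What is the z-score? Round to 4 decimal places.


z = (X - mu) / sigma
X - mu = 128.13 - 71.86 = 56.27
z = 56.27 / 17.72 = 5627/1772 ≈ 3.175508

3.1755


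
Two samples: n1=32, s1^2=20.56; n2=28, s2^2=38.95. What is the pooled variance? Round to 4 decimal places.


sp^2 = ((n1-1)*s1^2 + (n2-1)*s2^2)/(n1+n2-2)
(n1-1)*s1^2 = 31 * 20.56 = 637.36
(n2-1)*s2^2 = 27 * 38.95 = 1051.65
numerator = 637.36 + 1051.65 = 1689.01
n1+n2-2 = 58
sp^2 = 1689.01 / 58 = 168901/5800 ≈ 29.120862

29.1209


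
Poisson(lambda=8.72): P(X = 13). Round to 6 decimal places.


P = e^(-lam) * lam^k / k!
e^(-8.72) ≈ 0.0001632872
lam^k = 8.72^13 ≈ 1685443909770.454290
k! = 13! = 6227020800
P = 0.0001632872 * 1685443909770.454290 / 6227020800 ≈ 0.044196

0.044196


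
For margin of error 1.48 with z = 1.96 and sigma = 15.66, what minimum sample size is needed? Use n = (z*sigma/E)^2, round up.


z*sigma/E = 1.96 * 15.66 / 1.48 = 38367/1850 ≈ 20.738919
(z*sigma/E)^2 ≈ 430.102758
round up: n = 431

431


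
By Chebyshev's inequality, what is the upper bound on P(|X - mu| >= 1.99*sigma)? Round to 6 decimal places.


P <= 1/k^2
k^2 = 1.99^2 = 3.9601
1/k^2 = 1 / 3.9601 ≈ 0.25251888

0.252519


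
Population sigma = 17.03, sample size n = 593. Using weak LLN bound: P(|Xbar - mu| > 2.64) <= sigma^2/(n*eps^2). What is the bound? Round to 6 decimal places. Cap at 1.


bound = min(1, sigma^2/(n*eps^2))
sigma^2 = 17.03^2 = 290.0209
n*eps^2 = 593 * 2.64^2 = 593 * 6.9696 = 4132.9728
sigma^2/(n*eps^2) = 290.0209 / 4132.9728 ≈ 0.07017247

0.070172


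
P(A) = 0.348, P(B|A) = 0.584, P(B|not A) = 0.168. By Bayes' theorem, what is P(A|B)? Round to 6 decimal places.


P(A|B) = P(B|A)*P(A) / P(B), P(B) = P(B|A)*P(A) + P(B|not A)*P(not A)
P(B|A)*P(A) = 0.584 * 0.348 = 0.203232
P(B|not A)*P(not A) = 0.168 * 0.652 = 0.109536
P(B) = 0.203232 + 0.109536 = 0.312768
P(A|B) = 0.203232 / 0.312768 = 2117/3258 ≈ 0.64978514

0.649785


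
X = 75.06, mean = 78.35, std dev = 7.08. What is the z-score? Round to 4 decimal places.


z = (X - mu) / sigma
X - mu = 75.06 - 78.35 = -3.29
z = -3.29 / 7.08 = -329/708 ≈ -0.464689

-0.4647


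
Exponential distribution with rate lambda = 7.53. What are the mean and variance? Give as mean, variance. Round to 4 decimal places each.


mean = 1/lam, var = 1/lam^2
mean = 1 / 7.53 = 100/753 ≈ 0.132802
lam^2 = 7.53^2 = 56.7009
var = 1 / 56.7009 ≈ 0.017636

0.1328, 0.0176


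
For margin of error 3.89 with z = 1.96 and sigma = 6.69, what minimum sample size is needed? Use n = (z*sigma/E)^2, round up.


z*sigma/E = 1.96 * 6.69 / 3.89 = 32781/9725 ≈ 3.370797
(z*sigma/E)^2 ≈ 11.362272
round up: n = 12

12


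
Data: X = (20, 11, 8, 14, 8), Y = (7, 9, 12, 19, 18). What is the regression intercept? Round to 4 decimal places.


a = ybar - b*xbar, where b = sum((xi-xbar)(yi-ybar)) / sum((xi-xbar)^2)
n = 5, xbar = 61/5 = 12.2, ybar = 65/5 = 13
Sxy = sum((xi-xbar)(yi-ybar)) = -48
Sxx = sum((xi-xbar)^2) = 100.8
b = Sxy / Sxx = -10/21 ≈ -0.476190
a = 13 - (-0.476190) * 12.2 = 395/21 ≈ 18.809524

18.8095


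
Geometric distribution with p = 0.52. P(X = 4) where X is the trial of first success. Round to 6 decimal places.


P = (1-p)^(k-1) * p
(1-p)^(k-1) = 0.48^3 = 0.110592
P = 0.110592 * 0.52 = 0.05750784

0.057508


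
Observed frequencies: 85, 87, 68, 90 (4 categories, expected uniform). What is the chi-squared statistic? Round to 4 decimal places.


chi2 = sum((O-E)^2/E), E = total/4
total = 330, E = 330/4 = 82.5
(85 - 82.5)^2 / 82.5 = 6.25 / 82.5 = 5/66 ≈ 0.075758
(87 - 82.5)^2 / 82.5 = 20.25 / 82.5 = 27/110 ≈ 0.245455
(68 - 82.5)^2 / 82.5 = 210.25 / 82.5 = 841/330 ≈ 2.548485
(90 - 82.5)^2 / 82.5 = 56.25 / 82.5 = 15/22 ≈ 0.681818
chi2 = 586/165 ≈ 3.551515

3.5515


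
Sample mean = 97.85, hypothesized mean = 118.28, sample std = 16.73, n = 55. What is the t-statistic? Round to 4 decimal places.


t = (xbar - mu0) / (s/sqrt(n))
xbar - mu0 = 97.85 - 118.28 = -20.43
sqrt(55) ≈ 7.41619849
s/sqrt(n) = 16.73 / 7.41619849 ≈ 2.25587274
t = -20.43 / 2.25587274 ≈ -9.056362

-9.0564


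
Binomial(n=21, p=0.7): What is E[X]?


E[X] = n*p = 21 * 0.7 = 14.7

14.7


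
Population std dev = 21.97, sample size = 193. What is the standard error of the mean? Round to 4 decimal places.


SE = sigma / sqrt(n)
sqrt(193) ≈ 13.892444
SE = 21.97 / 13.892444 ≈ 1.581435

1.5814


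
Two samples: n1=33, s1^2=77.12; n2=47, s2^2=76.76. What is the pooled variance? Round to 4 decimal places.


sp^2 = ((n1-1)*s1^2 + (n2-1)*s2^2)/(n1+n2-2)
(n1-1)*s1^2 = 32 * 77.12 = 2467.84
(n2-1)*s2^2 = 46 * 76.76 = 3530.96
numerator = 2467.84 + 3530.96 = 5998.8
n1+n2-2 = 78
sp^2 = 5998.8 / 78 = 4999/65 ≈ 76.907692

76.9077


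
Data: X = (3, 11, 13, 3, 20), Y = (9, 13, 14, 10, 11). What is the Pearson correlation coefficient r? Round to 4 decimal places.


r = sum((xi-xbar)(yi-ybar)) / sqrt(sum((xi-xbar)^2) * sum((yi-ybar)^2))
n = 5, xbar = 50/5 = 10, ybar = 57/5 = 11.4
Sxy = sum((xi-xbar)(yi-ybar)) = 32
Sxx = sum((xi-xbar)^2) = 208
Syy = sum((yi-ybar)^2) = 17.2
sqrt(Sxx*Syy) ≈ 59.813042
r = Sxy / sqrt(Sxx*Syy) = 32 / 59.813042 ≈ 0.535000

0.5350


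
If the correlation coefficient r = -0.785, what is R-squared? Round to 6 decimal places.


R^2 = r^2 = (-0.785)^2 = 0.616225

0.616225


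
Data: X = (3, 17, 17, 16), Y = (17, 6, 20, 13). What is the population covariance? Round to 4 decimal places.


Cov = (1/n)*sum((xi-xbar)(yi-ybar))
n = 4, xbar = 53/4 = 13.25, ybar = 56/4 = 14
sum((xi-xbar)(yi-ybar)) = -41
Cov = -41 / 4 = -10.25

-10.2500


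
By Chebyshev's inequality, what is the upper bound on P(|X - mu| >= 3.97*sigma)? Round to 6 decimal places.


P <= 1/k^2
k^2 = 3.97^2 = 15.7609
1/k^2 = 1 / 15.7609 ≈ 0.06344815

0.063448


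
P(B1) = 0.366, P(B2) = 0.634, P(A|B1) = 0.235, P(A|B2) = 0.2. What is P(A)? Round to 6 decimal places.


P(A) = P(A|B1)*P(B1) + P(A|B2)*P(B2)
P(A|B1)*P(B1) = 0.235 * 0.366 = 0.08601
P(A|B2)*P(B2) = 0.2 * 0.634 = 0.1268
P(A) = 0.08601 + 0.1268 = 0.21281

0.212810


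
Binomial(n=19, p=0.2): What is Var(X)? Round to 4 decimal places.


Var = n*p*(1-p) = 19 * 0.2 * 0.8 = 3.04

3.0400


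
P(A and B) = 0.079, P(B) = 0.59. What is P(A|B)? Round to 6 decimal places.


P(A|B) = P(A and B) / P(B) = 0.079 / 0.59 = 79/590 ≈ 0.13389831

0.133898


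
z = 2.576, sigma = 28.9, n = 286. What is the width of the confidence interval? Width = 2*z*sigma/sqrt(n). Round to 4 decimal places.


width = 2*z*sigma/sqrt(n)
2*z*sigma = 2 * 2.576 * 28.9 = 148.8928
sqrt(286) ≈ 16.911535
width = 148.8928 / 16.911535 ≈ 8.804216

8.8042


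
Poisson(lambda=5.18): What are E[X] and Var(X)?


E[X] = Var(X) = lambda = 5.18

5.18, 5.18


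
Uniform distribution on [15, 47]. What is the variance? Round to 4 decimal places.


Var = (b-a)^2 / 12
(b-a)^2 = (47 - 15)^2 = 1024
Var = 1024/12 ≈ 85.333333

85.3333


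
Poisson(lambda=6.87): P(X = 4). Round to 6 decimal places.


P = e^(-lam) * lam^k / k!
e^(-6.87) ≈ 0.001038477
lam^k = 6.87^4 ≈ 2227.547370
k! = 4! = 24
P = 0.001038477 * 2227.547370 / 24 ≈ 0.096386

0.096386


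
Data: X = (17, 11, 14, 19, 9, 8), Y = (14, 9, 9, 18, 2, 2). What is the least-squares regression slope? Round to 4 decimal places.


b = sum((xi-xbar)(yi-ybar)) / sum((xi-xbar)^2)
n = 6, xbar = 78/6 = 13, ybar = 54/6 = 9
Sxy = sum((xi-xbar)(yi-ybar)) = 137
Sxx = sum((xi-xbar)^2) = 98
b = Sxy / Sxx = 137/98 ≈ 1.397959

1.3980


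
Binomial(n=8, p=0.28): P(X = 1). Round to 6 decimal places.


P = C(n,k) * p^k * (1-p)^(n-k)
C(8,1) = 8
p^k = 0.28^1 = 0.28
(1-p)^(n-k) = 0.72^7 ≈ 0.1003061
P = 8 * 0.28 * 0.1003061 ≈ 0.224686

0.224686


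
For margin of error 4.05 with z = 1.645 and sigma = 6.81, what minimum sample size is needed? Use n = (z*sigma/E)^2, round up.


z*sigma/E = 1.645 * 6.81 / 4.05 ≈ 2.766037
(z*sigma/E)^2 ≈ 7.650961
round up: n = 8

8


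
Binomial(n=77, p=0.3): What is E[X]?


E[X] = n*p = 77 * 0.3 = 23.1

23.1


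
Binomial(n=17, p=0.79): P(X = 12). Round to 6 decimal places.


P = C(n,k) * p^k * (1-p)^(n-k)
C(17,12) = 6188
p^k = 0.79^12 ≈ 0.05909151
(1-p)^(n-k) = 0.21^5 = 0.0004084101
P = 6188 * 0.05909151 * 0.0004084101 ≈ 0.149339

0.149339


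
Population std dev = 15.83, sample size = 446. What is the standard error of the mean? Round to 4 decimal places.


SE = sigma / sqrt(n)
sqrt(446) ≈ 21.118712
SE = 15.83 / 21.118712 ≈ 0.749572

0.7496


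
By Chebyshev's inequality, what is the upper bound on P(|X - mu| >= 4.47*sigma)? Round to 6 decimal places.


P <= 1/k^2
k^2 = 4.47^2 = 19.9809
1/k^2 = 1 / 19.9809 ≈ 0.05004780

0.050048


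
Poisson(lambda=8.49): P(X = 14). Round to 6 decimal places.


P = e^(-lam) * lam^k / k!
e^(-8.49) ≈ 0.0002055133
lam^k = 8.49^14 ≈ 10108987590453.099531
k! = 14! = 87178291200
P = 0.0002055133 * 10108987590453.099531 / 87178291200 ≈ 0.023831

0.023831
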